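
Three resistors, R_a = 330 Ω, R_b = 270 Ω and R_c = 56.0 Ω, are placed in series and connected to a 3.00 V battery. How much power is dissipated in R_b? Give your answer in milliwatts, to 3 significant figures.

5.65 mW

Since the resistors are in series they all carry the loop current I = V/R_total; the power in any one is I²R.
R_total = 330 + 270 + 56.0 = 656.0 Ω
I = V / R_total = 3.00 / 656.0 = 0.004573 A
P_R_b = I² × R_b = (0.004573)² × 270 = 0.005647 W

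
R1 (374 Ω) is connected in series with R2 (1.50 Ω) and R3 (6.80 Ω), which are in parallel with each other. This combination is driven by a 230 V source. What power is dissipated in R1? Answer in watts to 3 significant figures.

Collapse R2‖R3 to a single equivalent, reducing the network to two series elements.
R_p = (1.50×6.80)/(1.50+6.80) = 1.229 Ω
R_total = 374 + 1.229 = 375.2 Ω
I = V / R_total = 230 / 375.2 = 0.6130 A
R1 is in the main series path, so its power is I²R1.
P_R1 = (0.6130)² × 374 = 140.5 W

141 W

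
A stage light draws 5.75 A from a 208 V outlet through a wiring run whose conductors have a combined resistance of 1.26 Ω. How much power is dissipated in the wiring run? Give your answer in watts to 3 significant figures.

41.7 W

The wiring run and load are in series, so the same current flows in both; the loss is I²R_line.
The wiring run carries the full 5.75 A.
P_line = I² R_line = (5.750)² × 1.26 = 41.66 W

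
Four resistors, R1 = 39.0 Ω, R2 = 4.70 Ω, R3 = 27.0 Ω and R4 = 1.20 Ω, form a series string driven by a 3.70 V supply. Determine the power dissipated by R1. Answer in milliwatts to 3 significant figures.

103 mW

Series elements share the same current, so find I first, then use P = I²R.
R_total = 39.0 + 4.70 + 27.0 + 1.20 = 71.90 Ω
I = V / R_total = 3.70 / 71.90 = 0.05146 A
P_R1 = I² × R1 = (0.05146)² × 39.0 = 0.1033 W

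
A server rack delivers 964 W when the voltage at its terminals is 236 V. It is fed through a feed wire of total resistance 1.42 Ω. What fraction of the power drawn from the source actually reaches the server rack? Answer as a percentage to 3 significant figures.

I = P / V = 964 / 236 = 4.085 A through the feed wire.
P_line = I² R_line = (4.085)² × 1.42 = 23.69 W
P_source = P_load + P_line = 964.0 + 23.69 = 987.7 W
η = P_load / P_source = 964.0 / 987.7 = 0.9760

97.6 %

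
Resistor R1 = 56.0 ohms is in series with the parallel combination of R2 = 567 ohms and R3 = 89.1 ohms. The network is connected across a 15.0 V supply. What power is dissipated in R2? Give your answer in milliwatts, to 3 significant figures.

Replace R2 and R3 with their parallel equivalent so the circuit becomes R1 in series with R_p.
R_p = (567×89.1)/(567+89.1) = 77.00 Ω
R_total = 56.0 + 77.00 = 133.0 Ω
I = V / R_total = 15.0 / 133.0 = 0.1128 A
Voltage across the parallel pair: V_p = I × R_p = 0.1128 × 77.00 = 8.684 V
R2 sees V_p directly, so P = V_p² / R2.
P_R2 = (8.684)² / 567 = 0.1330 W

133 mW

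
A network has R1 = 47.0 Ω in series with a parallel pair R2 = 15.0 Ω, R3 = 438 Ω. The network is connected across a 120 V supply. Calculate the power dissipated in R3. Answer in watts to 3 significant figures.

1.83 W

Replace R2 and R3 with their parallel equivalent so the circuit becomes R1 in series with R_p.
R_p = (15.0×438)/(15.0+438) = 14.50 Ω
R_total = 47.0 + 14.50 = 61.50 Ω
I = V / R_total = 120 / 61.50 = 1.951 A
Voltage across the parallel pair: V_p = I × R_p = 1.951 × 14.50 = 28.30 V
With V_p across R3, its power is V_p²/R3.
P_R3 = (28.30)² / 438 = 1.828 W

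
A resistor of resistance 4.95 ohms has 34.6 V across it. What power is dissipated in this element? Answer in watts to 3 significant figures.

242 W

V and R are stated; P = V²/R avoids computing the current.
P = (34.6 V)² / 4.95 Ω = 241.9 W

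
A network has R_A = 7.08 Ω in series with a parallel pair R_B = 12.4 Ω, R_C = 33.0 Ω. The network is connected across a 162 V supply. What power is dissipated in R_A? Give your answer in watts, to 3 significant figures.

717 W

Reduce the parallel pair to R_p first; the network is then a simple series string.
R_p = (12.4×33.0)/(12.4+33.0) = 9.013 Ω
R_total = 7.08 + 9.013 = 16.09 Ω
I = V / R_total = 162 / 16.09 = 10.07 A
R_A carries the full series current, so P = I²R.
P_R_A = (10.07)² × 7.08 = 717.4 W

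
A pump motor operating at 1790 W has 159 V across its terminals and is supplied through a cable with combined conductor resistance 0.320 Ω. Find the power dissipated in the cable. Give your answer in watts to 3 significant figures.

The cable and load are in series, so the same current flows in both; the loss is I²R_line.
I = P / V = 1790 / 159 = 11.26 A through the cable.
P_line = I² R_line = (11.26)² × 0.320 = 40.56 W

40.6 W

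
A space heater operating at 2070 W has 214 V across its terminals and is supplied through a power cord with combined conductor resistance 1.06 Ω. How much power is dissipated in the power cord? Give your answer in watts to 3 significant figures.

99.2 W

The power cord is a series resistance carrying the load current; its dissipation is I²R_line.
I = P / V = 2070 / 214 = 9.673 A through the power cord.
P_line = I² R_line = (9.673)² × 1.06 = 99.18 W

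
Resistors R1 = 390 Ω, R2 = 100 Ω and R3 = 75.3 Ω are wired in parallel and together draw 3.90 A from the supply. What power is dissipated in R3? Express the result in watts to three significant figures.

302 W

Only the total current is stated, so first find the parallel equivalent to get the voltage across the combination.
1/R_eq = 1/390 + 1/100 + 1/75.3 ⇒ R_eq = 38.69 Ω
V = I_total × R_eq = 3.900 × 38.69 = 150.9 V
P_R3 = V² / R3 = (150.9)² / 75.3 = 302.4 W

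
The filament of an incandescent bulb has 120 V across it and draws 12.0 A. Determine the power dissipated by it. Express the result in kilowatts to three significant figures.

1.44 kW

With V and I both given, power follows immediately from P = V I.
P = 120 V × 12.00 A = 1440 W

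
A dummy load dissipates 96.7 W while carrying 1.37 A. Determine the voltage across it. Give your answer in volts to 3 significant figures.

The two known quantities fix the third via V = P / I.
V = 96.7 / 1.370 = 70.58 V

70.6 V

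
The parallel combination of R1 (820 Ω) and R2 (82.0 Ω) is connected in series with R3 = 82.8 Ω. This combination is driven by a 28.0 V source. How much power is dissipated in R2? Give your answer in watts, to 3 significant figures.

2.15 W

Reduce the parallel combination to a single R_p; the circuit then becomes R_p in series with the remaining resistor.
R_p = (820×82.0)/(820+82.0) = 74.55 Ω
R_total = R_p + 82.8 = 74.55 + 82.8 = 157.3 Ω
I = V / R_total = 28.0 / 157.3 = 0.1780 A
Voltage across the parallel pair: V_p = I × R_p = 0.1780 × 74.55 = 13.27 V
R2 sits across V_p; its power is V_p²/R.
P_R2 = (13.27)² / 82.0 = 2.146 W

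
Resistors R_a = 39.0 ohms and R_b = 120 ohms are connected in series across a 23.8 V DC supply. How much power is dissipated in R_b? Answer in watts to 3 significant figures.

2.69 W

The current is common to all series resistors; compute it, then apply P = I²R for the target.
R_total = 39.0 + 120 = 159.0 Ω
I = V / R_total = 23.8 / 159.0 = 0.1497 A
P_R_b = I² × R_b = (0.1497)² × 120 = 2.689 W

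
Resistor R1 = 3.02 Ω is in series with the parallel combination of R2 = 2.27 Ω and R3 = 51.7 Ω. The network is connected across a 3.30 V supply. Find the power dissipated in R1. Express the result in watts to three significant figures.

First combine the parallel branches into one equivalent R_p, then R1 + R_p is a series pair.
R_p = (2.27×51.7)/(2.27+51.7) = 2.175 Ω
R_total = 3.02 + 2.175 = 5.195 Ω
I = V / R_total = 3.30 / 5.195 = 0.6353 A
All the current flows through R1; use P = I²R.
P_R1 = (0.6353)² × 3.02 = 1.219 W

1.22 W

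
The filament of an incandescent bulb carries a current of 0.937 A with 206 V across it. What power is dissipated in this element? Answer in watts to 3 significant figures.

Both the voltage across and the current through the element are known, so P = V I applies directly.
P = 206 V × 0.9370 A = 193.0 W

193 W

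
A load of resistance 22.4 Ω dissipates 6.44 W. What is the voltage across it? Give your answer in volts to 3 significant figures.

Inverting the appropriate power form: V = √(P R).
V = √(6.44 × 22.4) = 12.01 V

12.0 V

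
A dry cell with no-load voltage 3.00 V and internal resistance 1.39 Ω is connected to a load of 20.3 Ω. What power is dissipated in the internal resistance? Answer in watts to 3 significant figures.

r is in series with the load, so it carries the full circuit current — the loss in it is I²r.
I = ε / (r + R) = 3.00 / (1.39 + 20.3) = 0.1383 A
P_int = I² r = (0.1383)² × 1.39 = 0.02659 W

0.0266 W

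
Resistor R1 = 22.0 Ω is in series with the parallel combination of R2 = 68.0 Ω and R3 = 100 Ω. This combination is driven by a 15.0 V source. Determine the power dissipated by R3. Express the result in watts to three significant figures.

0.944 W

Collapse R2‖R3 to a single equivalent, reducing the network to two series elements.
R_p = (68.0×100)/(68.0+100) = 40.48 Ω
R_total = 22.0 + 40.48 = 62.48 Ω
I = V / R_total = 15.0 / 62.48 = 0.2401 A
Voltage across the parallel pair: V_p = I × R_p = 0.2401 × 40.48 = 9.718 V
With V_p across R3, its power is V_p²/R3.
P_R3 = (9.718)² / 100 = 0.9444 W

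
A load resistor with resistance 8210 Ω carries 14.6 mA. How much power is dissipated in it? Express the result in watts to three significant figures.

1.75 W

The current through and the resistance of the element are both given; use P = I²R.
P = (0.01460 A)² × 8210 Ω = 1.750 W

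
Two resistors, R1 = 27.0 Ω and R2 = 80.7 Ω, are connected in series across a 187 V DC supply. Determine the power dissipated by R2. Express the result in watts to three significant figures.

Every series element carries the same I. Get I from the total resistance, then P = I² × R2.
R_total = 27.0 + 80.7 = 107.7 Ω
I = V / R_total = 187 / 107.7 = 1.736 A
P_R2 = I² × R2 = (1.736)² × 80.7 = 243.3 W

243 W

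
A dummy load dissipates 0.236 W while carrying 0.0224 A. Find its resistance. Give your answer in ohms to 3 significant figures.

From P = V I = I²R = V²/R, with the two given quantities we get R = P / I².
R = 0.236 / (0.02240)² = 470.3 Ω

470 Ω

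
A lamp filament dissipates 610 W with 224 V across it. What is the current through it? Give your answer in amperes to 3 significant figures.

From P = V I = I²R = V²/R, with the two given quantities we get I = P / V.
I = 610 / 224 = 2.723 A

2.72 A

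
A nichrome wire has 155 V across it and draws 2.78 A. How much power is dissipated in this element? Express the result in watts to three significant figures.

431 W

Both the voltage across and the current through the element are known, so P = V I applies directly.
P = 155 V × 2.780 A = 430.9 W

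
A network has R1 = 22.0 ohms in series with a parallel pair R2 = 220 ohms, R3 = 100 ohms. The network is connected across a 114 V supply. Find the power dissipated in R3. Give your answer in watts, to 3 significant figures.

74.6 W

Reduce the parallel pair to R_p first; the network is then a simple series string.
R_p = (220×100)/(220+100) = 68.75 Ω
R_total = 22.0 + 68.75 = 90.75 Ω
I = V / R_total = 114 / 90.75 = 1.256 A
Voltage across the parallel pair: V_p = I × R_p = 1.256 × 68.75 = 86.36 V
R3 is across V_p, so use P = V²/R for that branch.
P_R3 = (86.36)² / 100 = 74.59 W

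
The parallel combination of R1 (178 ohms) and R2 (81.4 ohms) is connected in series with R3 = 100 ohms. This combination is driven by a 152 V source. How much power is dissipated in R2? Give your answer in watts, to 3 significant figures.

Collapse the R1‖R2 pair into one equivalent R_p; then R_p and R3 form a series string.
R_p = (178×81.4)/(178+81.4) = 55.86 Ω
R_total = R_p + 100 = 55.86 + 100 = 155.9 Ω
I = V / R_total = 152 / 155.9 = 0.9753 A
Voltage across the parallel pair: V_p = I × R_p = 0.9753 × 55.86 = 54.47 V
Use P = V²/R for R2 with V = V_p.
P_R2 = (54.47)² / 81.4 = 36.46 W

36.5 W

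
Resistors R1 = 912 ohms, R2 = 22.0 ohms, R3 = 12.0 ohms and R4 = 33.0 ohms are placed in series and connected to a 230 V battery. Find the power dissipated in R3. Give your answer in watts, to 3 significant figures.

0.662 W

Since the resistors are in series they all carry the loop current I = V/R_total; the power in any one is I²R.
R_total = 912 + 22.0 + 12.0 + 33.0 = 979.0 Ω
I = V / R_total = 230 / 979.0 = 0.2349 A
P_R3 = I² × R3 = (0.2349)² × 12.0 = 0.6623 W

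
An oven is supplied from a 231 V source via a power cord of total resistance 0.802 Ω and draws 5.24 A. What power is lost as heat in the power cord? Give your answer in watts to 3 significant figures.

Only the current and the line resistance are needed for the I²R loss.
The power cord carries the full 5.24 A.
P_line = I² R_line = (5.240)² × 0.802 = 22.02 W

22.0 W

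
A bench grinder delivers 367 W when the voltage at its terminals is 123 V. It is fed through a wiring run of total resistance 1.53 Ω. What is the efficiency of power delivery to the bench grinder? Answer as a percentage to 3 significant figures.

96.4 %

I = P / V = 367 / 123 = 2.984 A through the wiring run.
P_line = I² R_line = (2.984)² × 1.53 = 13.62 W
P_source = P_load + P_line = 367.0 + 13.62 = 380.6 W
η = P_load / P_source = 367.0 / 380.6 = 0.9642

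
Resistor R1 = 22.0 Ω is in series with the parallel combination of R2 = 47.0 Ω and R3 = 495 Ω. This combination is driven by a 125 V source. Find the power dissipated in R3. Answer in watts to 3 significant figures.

Collapse R2‖R3 to a single equivalent, reducing the network to two series elements.
R_p = (47.0×495)/(47.0+495) = 42.92 Ω
R_total = 22.0 + 42.92 = 64.92 Ω
I = V / R_total = 125 / 64.92 = 1.925 A
Voltage across the parallel pair: V_p = I × R_p = 1.925 × 42.92 = 82.64 V
R3 sees V_p directly, so P = V_p² / R3.
P_R3 = (82.64)² / 495 = 13.80 W

13.8 W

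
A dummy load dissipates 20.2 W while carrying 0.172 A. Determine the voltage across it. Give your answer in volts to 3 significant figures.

Rearranging the power relation for the two known quantities gives V = P / I.
V = 20.2 / 0.1720 = 117.4 V

117 V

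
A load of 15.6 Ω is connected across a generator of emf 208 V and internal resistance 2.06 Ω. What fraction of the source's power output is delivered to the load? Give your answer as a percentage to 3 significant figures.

88.3 %

η = P_load/(P_load+P_int) = I²R/(I²R+I²r) = R/(R+r) — the I² cancels for series elements.
η = R / (R + r) = 15.6 / (15.6 + 2.06) = 0.8834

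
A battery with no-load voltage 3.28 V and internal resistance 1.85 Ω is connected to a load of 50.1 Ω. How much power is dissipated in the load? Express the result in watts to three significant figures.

0.200 W

The internal resistance and the load are in series, so the same I flows through both; get I from ε/(r+R), then I²R for the load.
I = ε / (r + R) = 3.28 / (1.85 + 50.1) = 0.06314 A
P_load = I² R = (0.06314)² × 50.1 = 0.1997 W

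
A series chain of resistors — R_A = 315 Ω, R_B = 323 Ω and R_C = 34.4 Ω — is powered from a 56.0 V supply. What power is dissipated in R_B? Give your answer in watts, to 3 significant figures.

2.24 W

Every series element carries the same I. Get I from the total resistance, then P = I² × R_B.
R_total = 315 + 323 + 34.4 = 672.4 Ω
I = V / R_total = 56.0 / 672.4 = 0.08328 A
P_R_B = I² × R_B = (0.08328)² × 323 = 2.240 W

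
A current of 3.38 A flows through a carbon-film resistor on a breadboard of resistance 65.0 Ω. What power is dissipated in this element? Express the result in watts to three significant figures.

The current through and the resistance of the element are both given; use P = I²R.
P = (3.380 A)² × 65.0 Ω = 742.6 W

743 W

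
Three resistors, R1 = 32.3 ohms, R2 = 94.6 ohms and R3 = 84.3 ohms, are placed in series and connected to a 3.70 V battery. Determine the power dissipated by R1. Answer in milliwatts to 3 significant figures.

In a series string the same current flows through every resistor — find that current, then P = I²R for the one we want.
R_total = 32.3 + 94.6 + 84.3 = 211.2 Ω
I = V / R_total = 3.70 / 211.2 = 0.01752 A
P_R1 = I² × R1 = (0.01752)² × 32.3 = 0.009913 W

9.91 mW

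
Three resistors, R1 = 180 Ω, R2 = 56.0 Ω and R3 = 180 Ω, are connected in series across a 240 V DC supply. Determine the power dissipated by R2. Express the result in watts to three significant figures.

Series elements share the same current, so find I first, then use P = I²R.
R_total = 180 + 56.0 + 180 = 416.0 Ω
I = V / R_total = 240 / 416.0 = 0.5769 A
P_R2 = I² × R2 = (0.5769)² × 56.0 = 18.64 W

18.6 W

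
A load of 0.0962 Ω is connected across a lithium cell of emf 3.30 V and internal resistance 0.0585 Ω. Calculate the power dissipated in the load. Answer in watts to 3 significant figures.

The internal resistance and the load are in series, so the same I flows through both; get I from ε/(r+R), then I²R for the load.
I = ε / (r + R) = 3.30 / (0.0585 + 0.0962) = 21.33 A
P_load = I² R = (21.33)² × 0.0962 = 43.77 W

43.8 W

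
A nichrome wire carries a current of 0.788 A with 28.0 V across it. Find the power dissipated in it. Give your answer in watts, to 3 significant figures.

22.1 W

V and I are known directly — P = V I, no intermediate step needed.
P = 28.0 V × 0.7880 A = 22.06 W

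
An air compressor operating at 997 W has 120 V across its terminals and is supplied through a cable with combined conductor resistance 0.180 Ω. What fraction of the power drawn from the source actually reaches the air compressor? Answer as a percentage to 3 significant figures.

I = P / V = 997 / 120 = 8.308 A through the cable.
P_line = I² R_line = (8.308)² × 0.180 = 12.43 W
P_source = P_load + P_line = 997.0 + 12.43 = 1009 W
η = P_load / P_source = 997.0 / 1009 = 0.9877

98.8 %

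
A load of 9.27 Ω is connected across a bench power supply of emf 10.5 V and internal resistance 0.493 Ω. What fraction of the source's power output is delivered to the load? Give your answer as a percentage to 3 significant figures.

95.0 %

Efficiency is P_load / P_total. With a series r and R sharing the same I, P = I²R for each, so η = R/(R+r).
η = R / (R + r) = 9.27 / (9.27 + 0.493) = 0.9495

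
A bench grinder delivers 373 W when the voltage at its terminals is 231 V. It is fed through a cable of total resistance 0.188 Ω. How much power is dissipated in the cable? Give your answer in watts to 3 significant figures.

0.490 W

Only the current and the line resistance are needed for the I²R loss.
I = P / V = 373 / 231 = 1.615 A through the cable.
P_line = I² R_line = (1.615)² × 0.188 = 0.4902 W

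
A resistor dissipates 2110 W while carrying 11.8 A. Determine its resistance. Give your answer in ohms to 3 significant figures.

15.2 Ω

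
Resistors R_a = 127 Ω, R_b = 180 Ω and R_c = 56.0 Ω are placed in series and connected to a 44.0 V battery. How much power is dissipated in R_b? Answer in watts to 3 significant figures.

2.64 W

The current is common to all series resistors; compute it, then apply P = I²R for the target.
R_total = 127 + 180 + 56.0 = 363.0 Ω
I = V / R_total = 44.0 / 363.0 = 0.1212 A
P_R_b = I² × R_b = (0.1212)² × 180 = 2.645 W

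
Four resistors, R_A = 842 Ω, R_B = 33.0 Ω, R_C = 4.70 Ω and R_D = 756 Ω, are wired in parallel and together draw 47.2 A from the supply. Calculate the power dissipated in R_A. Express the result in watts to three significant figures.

Parallel branches share V, not I — compute V via R_eq, then use V²/R for the target branch.
1/R_eq = 1/842 + 1/33.0 + 1/4.70 + 1/756 ⇒ R_eq = 4.072 Ω
V = I_total × R_eq = 47.20 × 4.072 = 192.2 V
P_R_A = V² / R_A = (192.2)² / 842 = 43.87 W

43.9 W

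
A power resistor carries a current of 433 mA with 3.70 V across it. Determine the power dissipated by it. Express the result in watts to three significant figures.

With V and I both given, power follows immediately from P = V I.
P = 3.70 V × 0.4330 A = 1.602 W

1.60 W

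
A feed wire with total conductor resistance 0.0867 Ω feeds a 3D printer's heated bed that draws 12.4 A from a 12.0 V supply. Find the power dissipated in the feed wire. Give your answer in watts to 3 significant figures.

13.3 W

Line loss is just I²R for the cable — we know both I and R_line directly.
The feed wire carries the full 12.4 A.
P_line = I² R_line = (12.40)² × 0.0867 = 13.33 W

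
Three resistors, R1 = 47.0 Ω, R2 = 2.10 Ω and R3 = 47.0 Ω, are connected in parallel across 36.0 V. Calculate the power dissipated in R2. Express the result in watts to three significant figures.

617 W

The supply voltage appears across each parallel branch — just use P = V²/R2.
P_R2 = V² / R2 = (36.0)² / 2.10 Ω = 617.1 W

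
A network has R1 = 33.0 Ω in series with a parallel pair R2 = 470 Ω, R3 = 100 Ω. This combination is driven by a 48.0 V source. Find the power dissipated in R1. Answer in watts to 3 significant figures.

5.70 W

Reduce the parallel pair to R_p first; the network is then a simple series string.
R_p = (470×100)/(470+100) = 82.46 Ω
R_total = 33.0 + 82.46 = 115.5 Ω
I = V / R_total = 48.0 / 115.5 = 0.4157 A
The full supply current passes through R1: P = I²R.
P_R1 = (0.4157)² × 33.0 = 5.704 W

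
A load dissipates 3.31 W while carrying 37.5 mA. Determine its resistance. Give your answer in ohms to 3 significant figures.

Inverting the appropriate power form: R = P / I².
R = 3.31 / (0.03750)² = 2354 Ω

2350 Ω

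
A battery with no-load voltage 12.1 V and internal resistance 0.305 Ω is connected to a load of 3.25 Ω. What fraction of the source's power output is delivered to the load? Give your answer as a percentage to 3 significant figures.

The source delivers εI, of which I²R reaches the load and I²r is lost; since I is common, η = R/(R+r).
η = R / (R + r) = 3.25 / (3.25 + 0.305) = 0.9142

91.4 %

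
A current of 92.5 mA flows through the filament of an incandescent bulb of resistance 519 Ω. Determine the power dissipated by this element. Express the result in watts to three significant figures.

4.44 W

Knowing I and R, the power is just I²R — no need to find V first.
P = (0.09250 A)² × 519 Ω = 4.441 W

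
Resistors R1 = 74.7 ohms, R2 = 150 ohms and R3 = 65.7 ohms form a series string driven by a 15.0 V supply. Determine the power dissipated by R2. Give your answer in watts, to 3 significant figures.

0.400 W

Series elements share the same current, so find I first, then use P = I²R.
R_total = 74.7 + 150 + 65.7 = 290.4 Ω
I = V / R_total = 15.0 / 290.4 = 0.05165 A
P_R2 = I² × R2 = (0.05165)² × 150 = 0.4002 W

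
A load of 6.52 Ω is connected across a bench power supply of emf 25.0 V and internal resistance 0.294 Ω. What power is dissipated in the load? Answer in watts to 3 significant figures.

With r and R in series, I = ε/(r+R); the load dissipates I²R.
I = ε / (r + R) = 25.0 / (0.294 + 6.52) = 3.669 A
P_load = I² R = (3.669)² × 6.52 = 87.77 W

87.8 W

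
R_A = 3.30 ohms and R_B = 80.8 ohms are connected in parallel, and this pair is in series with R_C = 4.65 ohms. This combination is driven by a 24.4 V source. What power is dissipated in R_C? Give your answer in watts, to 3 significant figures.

45.3 W

First find R_p for the parallel pair, then treat R_p + R_C as a series loop.
R_p = (3.30×80.8)/(3.30+80.8) = 3.171 Ω
R_total = R_p + 4.65 = 3.171 + 4.65 = 7.821 Ω
I = V / R_total = 24.4 / 7.821 = 3.120 A
R_C is the series element, so its power is I²R.
P_R_C = (3.120)² × 4.65 = 45.26 W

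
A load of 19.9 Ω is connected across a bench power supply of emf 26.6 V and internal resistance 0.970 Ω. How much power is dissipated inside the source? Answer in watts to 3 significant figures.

The internal resistance carries the same current as the load; P_int = I²r.
I = ε / (r + R) = 26.6 / (0.970 + 19.9) = 1.275 A
P_int = I² r = (1.275)² × 0.970 = 1.576 W

1.58 W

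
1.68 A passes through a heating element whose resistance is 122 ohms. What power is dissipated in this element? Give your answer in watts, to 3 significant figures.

344 W

Knowing I and R, the power is just I²R — no need to find V first.
P = (1.680 A)² × 122 Ω = 344.3 W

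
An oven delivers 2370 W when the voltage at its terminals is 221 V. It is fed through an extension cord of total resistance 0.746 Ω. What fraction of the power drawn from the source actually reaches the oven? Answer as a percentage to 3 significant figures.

I = P / V = 2370 / 221 = 10.72 A through the extension cord.
P_line = I² R_line = (10.72)² × 0.746 = 85.79 W
P_source = P_load + P_line = 2370 + 85.79 = 2456 W
η = P_load / P_source = 2370 / 2456 = 0.9651

96.5 %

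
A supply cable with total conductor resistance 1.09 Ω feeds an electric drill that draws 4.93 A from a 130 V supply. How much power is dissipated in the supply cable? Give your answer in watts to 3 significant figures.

Line loss is just I²R for the cable — we know both I and R_line directly.
The supply cable carries the full 4.93 A.
P_line = I² R_line = (4.930)² × 1.09 = 26.49 W

26.5 W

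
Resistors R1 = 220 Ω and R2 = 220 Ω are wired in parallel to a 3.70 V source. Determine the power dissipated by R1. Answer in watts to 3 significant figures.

0.0622 W

Parallel branches share the same voltage; P = V²/R gives the branch power in one step.
P_R1 = V² / R1 = (3.70)² / 220 Ω = 0.06223 W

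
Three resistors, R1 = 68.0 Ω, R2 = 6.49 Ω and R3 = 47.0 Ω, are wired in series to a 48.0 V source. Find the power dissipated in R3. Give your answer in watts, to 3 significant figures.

7.34 W

The current is common to all series resistors; compute it, then apply P = I²R for the target.
R_total = 68.0 + 6.49 + 47.0 = 121.5 Ω
I = V / R_total = 48.0 / 121.5 = 0.3951 A
P_R3 = I² × R3 = (0.3951)² × 47.0 = 7.337 W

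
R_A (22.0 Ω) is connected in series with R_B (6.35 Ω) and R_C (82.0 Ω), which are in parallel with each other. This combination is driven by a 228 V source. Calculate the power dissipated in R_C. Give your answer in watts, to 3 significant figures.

Reduce the parallel pair to R_p first; the network is then a simple series string.
R_p = (6.35×82.0)/(6.35+82.0) = 5.894 Ω
R_total = 22.0 + 5.894 = 27.89 Ω
I = V / R_total = 228 / 27.89 = 8.174 A
Voltage across the parallel pair: V_p = I × R_p = 8.174 × 5.894 = 48.17 V
R_C is across V_p, so use P = V²/R for that branch.
P_R_C = (48.17)² / 82.0 = 28.30 W

28.3 W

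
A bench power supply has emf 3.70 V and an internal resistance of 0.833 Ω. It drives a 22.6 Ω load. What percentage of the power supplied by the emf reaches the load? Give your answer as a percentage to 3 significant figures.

96.4 %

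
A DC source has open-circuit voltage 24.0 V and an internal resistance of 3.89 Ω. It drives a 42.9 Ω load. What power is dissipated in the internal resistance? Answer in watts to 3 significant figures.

1.02 W

The internal resistance carries the same current as the load; P_int = I²r.
I = ε / (r + R) = 24.0 / (3.89 + 42.9) = 0.5129 A
P_int = I² r = (0.5129)² × 3.89 = 1.023 W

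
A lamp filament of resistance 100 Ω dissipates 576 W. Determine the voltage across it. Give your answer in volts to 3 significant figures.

The two known quantities fix the third via V = √(P R).
V = √(576 × 100) = 240.0 V

240 V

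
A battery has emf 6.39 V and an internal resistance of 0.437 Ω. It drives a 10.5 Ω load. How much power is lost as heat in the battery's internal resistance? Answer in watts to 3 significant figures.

The internal resistance carries the same current as the load; P_int = I²r.
I = ε / (r + R) = 6.39 / (0.437 + 10.5) = 0.5843 A
P_int = I² r = (0.5843)² × 0.437 = 0.1492 W

0.149 W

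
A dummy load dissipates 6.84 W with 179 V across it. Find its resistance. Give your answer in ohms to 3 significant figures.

4680 Ω

The two known quantities fix the third via R = V² / P.
R = (179)² / 6.84 = 4684 Ω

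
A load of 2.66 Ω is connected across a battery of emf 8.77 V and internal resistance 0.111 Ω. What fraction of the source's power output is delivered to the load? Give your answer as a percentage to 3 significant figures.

96.0 %

Both r and R carry the same current, so the power split is just the resistance split: η = R/(R+r).
η = R / (R + r) = 2.66 / (2.66 + 0.111) = 0.9599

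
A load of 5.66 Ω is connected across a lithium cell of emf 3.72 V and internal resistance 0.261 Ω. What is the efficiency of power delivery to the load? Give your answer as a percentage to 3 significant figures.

η = P_load/(P_load+P_int) = I²R/(I²R+I²r) = R/(R+r) — the I² cancels for series elements.
η = R / (R + r) = 5.66 / (5.66 + 0.261) = 0.9559

95.6 %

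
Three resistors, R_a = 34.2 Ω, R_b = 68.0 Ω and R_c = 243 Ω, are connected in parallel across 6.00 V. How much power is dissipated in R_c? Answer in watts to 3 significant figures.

0.148 W

The supply voltage appears across each parallel branch — just use P = V²/R_c.
P_R_c = V² / R_c = (6.00)² / 243 Ω = 0.1481 W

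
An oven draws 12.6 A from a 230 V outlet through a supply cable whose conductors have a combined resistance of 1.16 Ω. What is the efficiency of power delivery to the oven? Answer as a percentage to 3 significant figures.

The supply cable carries the full 12.6 A.
P_line = I² R_line = (12.60)² × 1.16 = 184.2 W
P_source = V I = 230 × 12.60 = 2898 W; P_load = 2714 W
η = P_load / P_source = 2714 / 2898 = 0.9365

93.6 %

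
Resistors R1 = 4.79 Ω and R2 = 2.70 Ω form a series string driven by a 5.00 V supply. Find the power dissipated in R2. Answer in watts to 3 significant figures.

1.20 W

The current is common to all series resistors; compute it, then apply P = I²R for the target.
R_total = 4.79 + 2.70 = 7.490 Ω
I = V / R_total = 5.00 / 7.490 = 0.6676 A
P_R2 = I² × R2 = (0.6676)² × 2.70 = 1.203 W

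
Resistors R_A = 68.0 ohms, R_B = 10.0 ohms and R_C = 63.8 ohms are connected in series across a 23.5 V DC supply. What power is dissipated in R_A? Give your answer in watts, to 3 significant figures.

1.87 W

In a series string the same current flows through every resistor — find that current, then P = I²R for the one we want.
R_total = 68.0 + 10.0 + 63.8 = 141.8 Ω
I = V / R_total = 23.5 / 141.8 = 0.1657 A
P_R_A = I² × R_A = (0.1657)² × 68.0 = 1.868 W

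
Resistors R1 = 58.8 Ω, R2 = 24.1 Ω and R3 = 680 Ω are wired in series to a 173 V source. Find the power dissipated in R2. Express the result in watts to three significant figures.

The current is common to all series resistors; compute it, then apply P = I²R for the target.
R_total = 58.8 + 24.1 + 680 = 762.9 Ω
I = V / R_total = 173 / 762.9 = 0.2268 A
P_R2 = I² × R2 = (0.2268)² × 24.1 = 1.239 W

1.24 W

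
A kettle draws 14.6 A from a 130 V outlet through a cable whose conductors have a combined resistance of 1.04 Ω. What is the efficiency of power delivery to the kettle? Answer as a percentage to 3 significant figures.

The cable carries the full 14.6 A.
P_line = I² R_line = (14.60)² × 1.04 = 221.7 W
P_source = V I = 130 × 14.60 = 1898 W; P_load = 1676 W
η = P_load / P_source = 1676 / 1898 = 0.8832

88.3 %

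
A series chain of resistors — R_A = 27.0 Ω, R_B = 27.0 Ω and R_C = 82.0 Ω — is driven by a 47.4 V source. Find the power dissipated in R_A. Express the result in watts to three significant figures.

3.28 W

Series elements share the same current, so find I first, then use P = I²R.
R_total = 27.0 + 27.0 + 82.0 = 136.0 Ω
I = V / R_total = 47.4 / 136.0 = 0.3485 A
P_R_A = I² × R_A = (0.3485)² × 27.0 = 3.280 W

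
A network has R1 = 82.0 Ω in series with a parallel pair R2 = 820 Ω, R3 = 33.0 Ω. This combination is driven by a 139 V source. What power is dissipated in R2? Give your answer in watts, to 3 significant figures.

Replace R2 and R3 with their parallel equivalent so the circuit becomes R1 in series with R_p.
R_p = (820×33.0)/(820+33.0) = 31.72 Ω
R_total = 82.0 + 31.72 = 113.7 Ω
I = V / R_total = 139 / 113.7 = 1.222 A
Voltage across the parallel pair: V_p = I × R_p = 1.222 × 31.72 = 38.77 V
With V_p across R2, its power is V_p²/R2.
P_R2 = (38.77)² / 820 = 1.833 W

1.83 W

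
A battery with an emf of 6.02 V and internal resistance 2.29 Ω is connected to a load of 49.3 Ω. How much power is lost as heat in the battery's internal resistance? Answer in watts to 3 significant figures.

The internal resistance carries the same current as the load; P_int = I²r.
I = ε / (r + R) = 6.02 / (2.29 + 49.3) = 0.1167 A
P_int = I² r = (0.1167)² × 2.29 = 0.03118 W

0.0312 W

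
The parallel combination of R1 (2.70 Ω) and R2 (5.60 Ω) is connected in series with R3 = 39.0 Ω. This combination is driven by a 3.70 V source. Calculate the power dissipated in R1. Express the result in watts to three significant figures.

First find R_p for the parallel pair, then treat R_p + R3 as a series loop.
R_p = (2.70×5.60)/(2.70+5.60) = 1.822 Ω
R_total = R_p + 39.0 = 1.822 + 39.0 = 40.82 Ω
I = V / R_total = 3.70 / 40.82 = 0.09064 A
Voltage across the parallel pair: V_p = I × R_p = 0.09064 × 1.822 = 0.1651 V
Use P = V²/R for R1 with V = V_p.
P_R1 = (0.1651)² / 2.70 = 0.01010 W

0.0101 W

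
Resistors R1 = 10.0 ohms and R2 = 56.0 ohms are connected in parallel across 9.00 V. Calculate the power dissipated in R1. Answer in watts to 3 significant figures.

Parallel branches share the same voltage; P = V²/R gives the branch power in one step.
P_R1 = V² / R1 = (9.00)² / 10.0 Ω = 8.100 W

8.10 W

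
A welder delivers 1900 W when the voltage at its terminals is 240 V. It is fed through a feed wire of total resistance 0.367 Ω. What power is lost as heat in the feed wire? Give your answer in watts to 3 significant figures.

Line loss is just I²R for the cable — we know both I and R_line directly.
I = P / V = 1900 / 240 = 7.917 A through the feed wire.
P_line = I² R_line = (7.917)² × 0.367 = 23.00 W

23.0 W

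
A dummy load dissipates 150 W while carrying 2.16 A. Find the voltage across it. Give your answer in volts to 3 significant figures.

From P = V I = I²R = V²/R, with the two given quantities we get V = P / I.
V = 150 / 2.160 = 69.44 V

69.4 V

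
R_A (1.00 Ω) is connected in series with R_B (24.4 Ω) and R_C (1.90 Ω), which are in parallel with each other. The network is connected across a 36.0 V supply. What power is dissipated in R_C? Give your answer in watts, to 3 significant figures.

278 W

Replace R_B and R_C with their parallel equivalent so the circuit becomes R_A in series with R_p.
R_p = (24.4×1.90)/(24.4+1.90) = 1.763 Ω
R_total = 1.00 + 1.763 = 2.763 Ω
I = V / R_total = 36.0 / 2.763 = 13.03 A
Voltage across the parallel pair: V_p = I × R_p = 13.03 × 1.763 = 22.97 V
With V_p across R_C, its power is V_p²/R_C.
P_R_C = (22.97)² / 1.90 = 277.7 W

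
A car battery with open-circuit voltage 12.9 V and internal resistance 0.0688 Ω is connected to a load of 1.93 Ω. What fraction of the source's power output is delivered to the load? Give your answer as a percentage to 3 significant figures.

Efficiency is P_load / P_total. With a series r and R sharing the same I, P = I²R for each, so η = R/(R+r).
η = R / (R + r) = 1.93 / (1.93 + 0.0688) = 0.9656

96.6 %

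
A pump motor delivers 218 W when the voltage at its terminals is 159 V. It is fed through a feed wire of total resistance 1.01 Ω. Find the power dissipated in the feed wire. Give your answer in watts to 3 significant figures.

1.90 W

Line loss is just I²R for the cable — we know both I and R_line directly.
I = P / V = 218 / 159 = 1.371 A through the feed wire.
P_line = I² R_line = (1.371)² × 1.01 = 1.899 W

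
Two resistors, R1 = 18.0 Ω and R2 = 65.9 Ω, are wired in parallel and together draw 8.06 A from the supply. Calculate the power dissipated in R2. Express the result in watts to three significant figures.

Only the total current is stated, so first find the parallel equivalent to get the voltage across the combination.
1/R_eq = 1/18.0 + 1/65.9 ⇒ R_eq = 14.14 Ω
V = I_total × R_eq = 8.060 × 14.14 = 114.0 V
P_R2 = V² / R2 = (114.0)² / 65.9 = 197.1 W

197 W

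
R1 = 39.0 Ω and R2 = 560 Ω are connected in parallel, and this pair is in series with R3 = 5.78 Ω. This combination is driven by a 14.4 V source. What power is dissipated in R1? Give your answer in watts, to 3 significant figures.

Reduce the parallel combination to a single R_p; the circuit then becomes R_p in series with the remaining resistor.
R_p = (39.0×560)/(39.0+560) = 36.46 Ω
R_total = R_p + 5.78 = 36.46 + 5.78 = 42.24 Ω
I = V / R_total = 14.4 / 42.24 = 0.3409 A
Voltage across the parallel pair: V_p = I × R_p = 0.3409 × 36.46 = 12.43 V
R1 has V_p across it, so P = V_p²/R1.
P_R1 = (12.43)² / 39.0 = 3.961 W

3.96 W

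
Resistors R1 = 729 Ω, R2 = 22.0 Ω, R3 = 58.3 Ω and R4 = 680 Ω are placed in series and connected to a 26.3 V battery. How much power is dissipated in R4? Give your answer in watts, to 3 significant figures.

The current is common to all series resistors; compute it, then apply P = I²R for the target.
R_total = 729 + 22.0 + 58.3 + 680 = 1489 Ω
I = V / R_total = 26.3 / 1489 = 0.01766 A
P_R4 = I² × R4 = (0.01766)² × 680 = 0.2121 W

0.212 W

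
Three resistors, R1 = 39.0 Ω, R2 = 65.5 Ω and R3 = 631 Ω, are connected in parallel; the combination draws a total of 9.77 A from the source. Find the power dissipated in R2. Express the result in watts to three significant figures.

Parallel branches share V, not I — compute V via R_eq, then use V²/R for the target branch.
1/R_eq = 1/39.0 + 1/65.5 + 1/631 ⇒ R_eq = 23.53 Ω
V = I_total × R_eq = 9.770 × 23.53 = 229.9 V
P_R2 = V² / R2 = (229.9)² / 65.5 = 807.1 W

807 W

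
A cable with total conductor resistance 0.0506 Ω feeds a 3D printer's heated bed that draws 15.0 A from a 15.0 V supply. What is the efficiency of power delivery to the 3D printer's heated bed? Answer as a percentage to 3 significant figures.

The cable carries the full 15.0 A.
P_line = I² R_line = (15.00)² × 0.0506 = 11.38 W
P_source = V I = 15.0 × 15.00 = 225.0 W; P_load = 213.6 W
η = P_load / P_source = 213.6 / 225.0 = 0.9494

94.9 %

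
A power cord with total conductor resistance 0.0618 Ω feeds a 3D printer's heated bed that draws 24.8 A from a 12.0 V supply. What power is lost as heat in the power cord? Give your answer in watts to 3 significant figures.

38.0 W

Line loss is just I²R for the cable — we know both I and R_line directly.
The power cord carries the full 24.8 A.
P_line = I² R_line = (24.80)² × 0.0618 = 38.01 W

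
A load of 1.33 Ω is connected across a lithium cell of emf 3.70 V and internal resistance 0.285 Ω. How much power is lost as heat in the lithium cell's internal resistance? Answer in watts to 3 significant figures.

Internal loss is I²r, with I set by the total series resistance r+R.
I = ε / (r + R) = 3.70 / (0.285 + 1.33) = 2.291 A
P_int = I² r = (2.291)² × 0.285 = 1.496 W

1.50 W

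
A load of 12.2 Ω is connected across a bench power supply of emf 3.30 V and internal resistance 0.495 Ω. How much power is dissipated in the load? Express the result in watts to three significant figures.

Load and internal resistance form a series loop — compute the loop current, then the load power via I²R.
I = ε / (r + R) = 3.30 / (0.495 + 12.2) = 0.2599 A
P_load = I² R = (0.2599)² × 12.2 = 0.8244 W

0.824 W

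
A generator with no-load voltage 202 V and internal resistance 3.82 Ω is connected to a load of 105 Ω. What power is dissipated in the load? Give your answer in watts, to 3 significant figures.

The internal resistance and the load are in series, so the same I flows through both; get I from ε/(r+R), then I²R for the load.
I = ε / (r + R) = 202 / (3.82 + 105) = 1.856 A
P_load = I² R = (1.856)² × 105 = 361.8 W

362 W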